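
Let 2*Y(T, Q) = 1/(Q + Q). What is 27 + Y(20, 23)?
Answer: 2485/92 ≈ 27.011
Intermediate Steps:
Y(T, Q) = 1/(4*Q) (Y(T, Q) = 1/(2*(Q + Q)) = 1/(2*((2*Q))) = (1/(2*Q))/2 = 1/(4*Q))
27 + Y(20, 23) = 27 + (¼)/23 = 27 + (¼)*(1/23) = 27 + 1/92 = 2485/92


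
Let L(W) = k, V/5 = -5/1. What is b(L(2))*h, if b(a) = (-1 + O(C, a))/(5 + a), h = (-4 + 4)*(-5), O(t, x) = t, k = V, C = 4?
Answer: 0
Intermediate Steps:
V = -25 (V = 5*(-5/1) = 5*(-5*1) = 5*(-5) = -25)
k = -25
L(W) = -25
h = 0 (h = 0*(-5) = 0)
b(a) = 3/(5 + a) (b(a) = (-1 + 4)/(5 + a) = 3/(5 + a))
b(L(2))*h = (3/(5 - 25))*0 = (3/(-20))*0 = (3*(-1/20))*0 = -3/20*0 = 0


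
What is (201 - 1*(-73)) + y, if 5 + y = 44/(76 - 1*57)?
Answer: 5155/19 ≈ 271.32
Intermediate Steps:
y = -51/19 (y = -5 + 44/(76 - 1*57) = -5 + 44/(76 - 57) = -5 + 44/19 = -51/19 ≈ -2.6842)
(201 - 1*(-73)) + y = (201 - 1*(-73)) - 51/19 = (201 + 73) - 51/19 = 274 - 51/19 = 5155/19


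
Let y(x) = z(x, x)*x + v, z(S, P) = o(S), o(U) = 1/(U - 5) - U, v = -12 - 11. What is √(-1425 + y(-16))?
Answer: 2*I*√187782/21 ≈ 41.27*I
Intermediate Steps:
v = -23
o(U) = 1/(-5 + U) - U
z(S, P) = (1 - S² + 5*S)/(-5 + S)
y(x) = -23 + x*(1 - x² + 5*x)/(-5 + x) (y(x) = ((1 - x² + 5*x)/(-5 + x))*x - 23 = x*(1 - x² + 5*x)/(-5 + x) - 23 = -23 + x*(1 - x² + 5*x)/(-5 + x))
√(-1425 + y(-16)) = √(-1425 + (115 - 1*(-16)³ - 22*(-16) + 5*(-16)²)/(-5 - 16)) = √(-1425 + (115 - 1*(-4096) + 352 + 5*256)/(-21)) = √(-1425 - (115 + 4096 + 352 + 1280)/21) = √(-1425 - 1/21*5843) = √(-1425 - 5843/21) = √(-35768/21) = 2*I*√187782/21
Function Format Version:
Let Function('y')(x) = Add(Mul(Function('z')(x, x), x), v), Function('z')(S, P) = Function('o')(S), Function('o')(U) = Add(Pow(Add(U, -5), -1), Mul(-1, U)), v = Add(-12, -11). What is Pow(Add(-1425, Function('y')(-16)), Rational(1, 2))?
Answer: Mul(Rational(2, 21), I, Pow(187782, Rational(1, 2))) ≈ Mul(41.270, I)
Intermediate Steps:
v = -23
Function('o')(U) = Add(Pow(Add(-5, U), -1), Mul(-1, U))
Function('z')(S, P) = Mul(Pow(Add(-5, S), -1), Add(1, Mul(-1, Pow(S, 2)), Mul(5, S)))
Function('y')(x) = Add(-23, Mul(x, Pow(Add(-5, x), -1), Add(1, Mul(-1, Pow(x, 2)), Mul(5, x)))) (Function('y')(x) = Add(Mul(Mul(Pow(Add(-5, x), -1), Add(1, Mul(-1, Pow(x, 2)), Mul(5, x))), x), -23) = Add(Mul(x, Pow(Add(-5, x), -1), Add(1, Mul(-1, Pow(x, 2)), Mul(5, x))), -23) = Add(-23, Mul(x, Pow(Add(-5, x), -1), Add(1, Mul(-1, Pow(x, 2)), Mul(5, x)))))
Pow(Add(-1425, Function('y')(-16)), Rational(1, 2)) = Pow(Add(-1425, Mul(Pow(Add(-5, -16), -1), Add(115, Mul(-1, Pow(-16, 3)), Mul(-22, -16), Mul(5, Pow(-16, 2))))), Rational(1, 2)) = Pow(Add(-1425, Mul(Pow(-21, -1), Add(115, Mul(-1, -4096), 352, Mul(5, 256)))), Rational(1, 2)) = Pow(Add(-1425, Mul(Rational(-1, 21), Add(115, 4096, 352, 1280))), Rational(1, 2)) = Pow(Add(-1425, Mul(Rational(-1, 21), 5843)), Rational(1, 2)) = Pow(Add(-1425, Rational(-5843, 21)), Rational(1, 2)) = Pow(Rational(-35768, 21), Rational(1, 2)) = Mul(Rational(2, 21), I, Pow(187782, Rational(1, 2)))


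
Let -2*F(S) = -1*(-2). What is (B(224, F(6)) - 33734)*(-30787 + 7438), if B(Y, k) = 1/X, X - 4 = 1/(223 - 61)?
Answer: 511184420196/649 ≈ 7.8765e+8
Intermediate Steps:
F(S) = -1 (F(S) = -(-1)*(-2)/2 = -1/2*2 = -1)
X = 649/162 (X = 4 + 1/(223 - 61) = 4 + 1/162 = 649/162 ≈ 4.0062)
B(Y, k) = 162/649 (B(Y, k) = 1/(649/162) = 162/649)
(B(224, F(6)) - 33734)*(-30787 + 7438) = (162/649 - 33734)*(-30787 + 7438) = -21893204/649*(-23349) = 511184420196/649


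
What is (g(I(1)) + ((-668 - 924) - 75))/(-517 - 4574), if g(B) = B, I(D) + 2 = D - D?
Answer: 1669/5091 ≈ 0.32783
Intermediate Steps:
I(D) = -2 (I(D) = -2 + (D - D) = -2 + 0 = -2)
(g(I(1)) + ((-668 - 924) - 75))/(-517 - 4574) = (-2 + ((-668 - 924) - 75))/(-517 - 4574) = (-2 + (-1592 - 75))/(-5091) = (-2 - 1667)*(-1/5091) = -1669*(-1/5091) = 1669/5091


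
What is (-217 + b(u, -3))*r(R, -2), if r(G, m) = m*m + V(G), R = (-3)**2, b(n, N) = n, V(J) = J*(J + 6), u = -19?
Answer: -32804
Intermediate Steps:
V(J) = J*(6 + J)
R = 9
r(G, m) = m**2 + G*(6 + G) (r(G, m) = m*m + G*(6 + G) = m**2 + G*(6 + G))
(-217 + b(u, -3))*r(R, -2) = (-217 - 19)*((-2)**2 + 9*(6 + 9)) = -236*(4 + 9*15) = -236*(4 + 135) = -236*139 = -32804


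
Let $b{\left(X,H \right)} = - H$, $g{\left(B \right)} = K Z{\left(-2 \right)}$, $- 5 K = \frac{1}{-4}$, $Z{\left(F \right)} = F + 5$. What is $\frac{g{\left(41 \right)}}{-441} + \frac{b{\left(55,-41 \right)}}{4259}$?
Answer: $\frac{116281}{12521460} \approx 0.0092865$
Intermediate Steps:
$Z{\left(F \right)} = 5 + F$
$K = \frac{1}{20}$ ($K = - \frac{1}{5 \left(-4\right)} = \left(- \frac{1}{5}\right) \left(- \frac{1}{4}\right) = \frac{1}{20} \approx 0.05$)
$g{\left(B \right)} = \frac{3}{20}$ ($g{\left(B \right)} = \frac{5 - 2}{20} = \frac{1}{20} \cdot 3 = \frac{3}{20}$)
$\frac{g{\left(41 \right)}}{-441} + \frac{b{\left(55,-41 \right)}}{4259} = \frac{3}{20 \left(-441\right)} + \frac{\left(-1\right) \left(-41\right)}{4259} = \frac{3}{20} \left(- \frac{1}{441}\right) + 41 \cdot \frac{1}{4259} = - \frac{1}{2940} + \frac{41}{4259} = \frac{116281}{12521460}$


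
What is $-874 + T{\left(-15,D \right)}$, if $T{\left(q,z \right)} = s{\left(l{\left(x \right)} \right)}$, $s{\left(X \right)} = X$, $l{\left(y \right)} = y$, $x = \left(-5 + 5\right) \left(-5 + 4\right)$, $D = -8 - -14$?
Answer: $-874$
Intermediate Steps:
$D = 6$ ($D = -8 + 14 = 6$)
$x = 0$ ($x = 0 \left(-1\right) = 0$)
$T{\left(q,z \right)} = 0$
$-874 + T{\left(-15,D \right)} = -874 + 0 = -874$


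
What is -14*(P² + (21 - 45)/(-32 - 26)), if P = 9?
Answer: -33054/29 ≈ -1139.8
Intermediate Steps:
-14*(P² + (21 - 45)/(-32 - 26)) = -14*(9² + (21 - 45)/(-32 - 26)) = -14*(81 - 24/(-58)) = -14*(81 - 24*(-1/58)) = -14*(81 + 12/29) = -14*2361/29 = -33054/29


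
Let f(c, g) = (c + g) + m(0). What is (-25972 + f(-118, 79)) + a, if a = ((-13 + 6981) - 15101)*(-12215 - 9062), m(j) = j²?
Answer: 173019830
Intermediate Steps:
f(c, g) = c + g (f(c, g) = (c + g) + 0² = (c + g) + 0 = c + g)
a = 173045841 (a = (6968 - 15101)*(-21277) = -8133*(-21277) = 173045841)
(-25972 + f(-118, 79)) + a = (-25972 + (-118 + 79)) + 173045841 = (-25972 - 39) + 173045841 = -26011 + 173045841 = 173019830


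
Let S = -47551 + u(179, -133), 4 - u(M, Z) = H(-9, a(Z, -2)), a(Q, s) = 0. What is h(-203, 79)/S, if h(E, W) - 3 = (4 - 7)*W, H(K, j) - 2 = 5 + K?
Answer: 234/47545 ≈ 0.0049217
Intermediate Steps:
H(K, j) = 7 + K (H(K, j) = 2 + (5 + K) = 7 + K)
u(M, Z) = 6 (u(M, Z) = 4 - (7 - 9) = 4 - 1*(-2) = 4 + 2 = 6)
S = -47545 (S = -47551 + 6 = -47545)
h(E, W) = 3 - 3*W (h(E, W) = 3 + (4 - 7)*W = 3 - 3*W)
h(-203, 79)/S = (3 - 3*79)/(-47545) = (3 - 237)*(-1/47545) = -234*(-1/47545) = 234/47545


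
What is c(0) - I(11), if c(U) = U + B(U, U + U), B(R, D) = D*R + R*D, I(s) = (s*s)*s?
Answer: -1331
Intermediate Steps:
I(s) = s³ (I(s) = s²*s = s³)
B(R, D) = 2*D*R (B(R, D) = D*R + D*R = 2*D*R)
c(U) = U + 4*U² (c(U) = U + 2*(U + U)*U = U + 2*(2*U)*U = U + 4*U²)
c(0) - I(11) = 0*(1 + 4*0) - 1*11³ = 0*(1 + 0) - 1*1331 = 0*1 - 1331 = 0 - 1331 = -1331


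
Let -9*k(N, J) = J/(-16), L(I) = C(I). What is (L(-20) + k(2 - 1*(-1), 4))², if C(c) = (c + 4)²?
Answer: 84953089/1296 ≈ 65550.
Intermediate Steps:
C(c) = (4 + c)²
L(I) = (4 + I)²
k(N, J) = J/144 (k(N, J) = -J/(9*(-16)) = -J*(-1)/(9*16) = -(-1)*J/144 = J/144)
(L(-20) + k(2 - 1*(-1), 4))² = ((4 - 20)² + (1/144)*4)² = ((-16)² + 1/36)² = (256 + 1/36)² = (9217/36)² = 84953089/1296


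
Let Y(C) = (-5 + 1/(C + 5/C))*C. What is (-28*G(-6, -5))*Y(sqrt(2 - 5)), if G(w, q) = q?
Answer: -210 - 700*I*sqrt(3) ≈ -210.0 - 1212.4*I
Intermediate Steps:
Y(C) = C*(-5 + 1/(C + 5/C))
(-28*G(-6, -5))*Y(sqrt(2 - 5)) = (-28*(-5))*(sqrt(2 - 5)*(-25 + sqrt(2 - 5) - 5*(sqrt(2 - 5))**2)/(5 + (sqrt(2 - 5))**2)) = 140*(sqrt(-3)*(-25 + sqrt(-3) - 5*(sqrt(-3))**2)/(5 + (sqrt(-3))**2)) = 140*((I*sqrt(3))*(-25 + I*sqrt(3) - 5*(I*sqrt(3))**2)/(5 + (I*sqrt(3))**2)) = 140*((I*sqrt(3))*(-25 + I*sqrt(3) - 5*(-3))/(5 - 3)) = 140*((I*sqrt(3))*(-25 + I*sqrt(3) + 15)/2) = 140*((I*sqrt(3))*(1/2)*(-10 + I*sqrt(3))) = 140*(I*sqrt(3)*(-10 + I*sqrt(3))/2) = 70*I*sqrt(3)*(-10 + I*sqrt(3))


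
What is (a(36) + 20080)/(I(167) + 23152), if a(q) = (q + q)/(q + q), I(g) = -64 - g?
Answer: 20081/22921 ≈ 0.87610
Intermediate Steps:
a(q) = 1 (a(q) = (2*q)/((2*q)) = (2*q)*(1/(2*q)) = 1)
(a(36) + 20080)/(I(167) + 23152) = (1 + 20080)/((-64 - 1*167) + 23152) = 20081/((-64 - 167) + 23152) = 20081/(-231 + 23152) = 20081/22921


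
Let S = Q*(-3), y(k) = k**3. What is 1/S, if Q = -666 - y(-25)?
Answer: -1/44877 ≈ -2.2283e-5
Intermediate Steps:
Q = 14959 (Q = -666 - 1*(-25)**3 = -666 - 1*(-15625) = -666 + 15625 = 14959)
S = -44877 (S = 14959*(-3) = -44877)
1/S = 1/(-44877) = -1/44877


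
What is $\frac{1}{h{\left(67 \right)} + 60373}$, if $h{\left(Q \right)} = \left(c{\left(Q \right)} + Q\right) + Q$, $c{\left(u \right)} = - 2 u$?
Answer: $\frac{1}{60373} \approx 1.6564 \cdot 10^{-5}$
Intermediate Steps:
$h{\left(Q \right)} = 0$ ($h{\left(Q \right)} = \left(- 2 Q + Q\right) + Q = - Q + Q = 0$)
$\frac{1}{h{\left(67 \right)} + 60373} = \frac{1}{0 + 60373} = \frac{1}{60373}$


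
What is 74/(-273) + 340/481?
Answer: 4402/10101 ≈ 0.43580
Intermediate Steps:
74/(-273) + 340/481 = 74*(-1/273) + 340*(1/481) = -74/273 + 340/481 = 4402/10101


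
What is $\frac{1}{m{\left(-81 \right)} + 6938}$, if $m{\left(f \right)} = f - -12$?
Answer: $\frac{1}{6869} \approx 0.00014558$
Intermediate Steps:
$m{\left(f \right)} = 12 + f$ ($m{\left(f \right)} = f + 12 = 12 + f$)
$\frac{1}{m{\left(-81 \right)} + 6938} = \frac{1}{\left(12 - 81\right) + 6938} = \frac{1}{-69 + 6938} = \frac{1}{6869}$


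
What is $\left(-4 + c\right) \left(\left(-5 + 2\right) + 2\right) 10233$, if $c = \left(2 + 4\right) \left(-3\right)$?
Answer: $225126$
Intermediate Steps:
$c = -18$ ($c = 6 \left(-3\right) = -18$)
$\left(-4 + c\right) \left(\left(-5 + 2\right) + 2\right) 10233 = \left(-4 - 18\right) \left(\left(-5 + 2\right) + 2\right) 10233 = - 22 \left(-3 + 2\right) 10233 = \left(-22\right) \left(-1\right) 10233 = 22 \cdot 10233 = 225126$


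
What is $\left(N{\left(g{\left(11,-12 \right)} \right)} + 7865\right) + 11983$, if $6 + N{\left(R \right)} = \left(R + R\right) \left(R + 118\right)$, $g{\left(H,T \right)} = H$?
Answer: $22680$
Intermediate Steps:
$N{\left(R \right)} = -6 + 2 R \left(118 + R\right)$ ($N{\left(R \right)} = -6 + \left(R + R\right) \left(R + 118\right) = -6 + 2 R \left(118 + R\right)$)
$\left(N{\left(g{\left(11,-12 \right)} \right)} + 7865\right) + 11983 = \left(\left(-6 + 2 \cdot 11^{2} + 236 \cdot 11\right) + 7865\right) + 11983 = \left(\left(-6 + 2 \cdot 121 + 2596\right) + 7865\right) + 11983 = \left(\left(-6 + 242 + 2596\right) + 7865\right) + 11983 = \left(2832 + 7865\right) + 11983 = 10697 + 11983 = 22680$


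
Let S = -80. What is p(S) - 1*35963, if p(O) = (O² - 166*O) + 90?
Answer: -16193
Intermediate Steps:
p(O) = 90 + O² - 166*O
p(S) - 1*35963 = (90 + (-80)² - 166*(-80)) - 1*35963 = (90 + 6400 + 13280) - 35963 = 19770 - 35963 = -16193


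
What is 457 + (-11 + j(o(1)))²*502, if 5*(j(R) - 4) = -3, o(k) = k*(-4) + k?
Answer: 736313/25 ≈ 29453.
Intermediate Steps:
o(k) = -3*k (o(k) = -4*k + k = -3*k)
j(R) = 17/5 (j(R) = 4 + (⅕)*(-3) = 4 - ⅗ = 17/5)
457 + (-11 + j(o(1)))²*502 = 457 + (-11 + 17/5)²*502 = 457 + (-38/5)²*502 = 457 + (1444/25)*502 = 457 + 724888/25 = 736313/25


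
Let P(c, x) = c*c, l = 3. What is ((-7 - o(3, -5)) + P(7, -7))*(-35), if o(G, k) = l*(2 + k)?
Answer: -1785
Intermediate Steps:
o(G, k) = 6 + 3*k (o(G, k) = 3*(2 + k) = 6 + 3*k)
P(c, x) = c**2
((-7 - o(3, -5)) + P(7, -7))*(-35) = ((-7 - (6 + 3*(-5))) + 7**2)*(-35) = ((-7 - (6 - 15)) + 49)*(-35) = ((-7 - 1*(-9)) + 49)*(-35) = ((-7 + 9) + 49)*(-35) = (2 + 49)*(-35) = 51*(-35) = -1785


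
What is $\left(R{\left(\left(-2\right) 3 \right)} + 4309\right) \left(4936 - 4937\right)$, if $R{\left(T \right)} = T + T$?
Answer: $-4297$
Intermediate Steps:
$R{\left(T \right)} = 2 T$
$\left(R{\left(\left(-2\right) 3 \right)} + 4309\right) \left(4936 - 4937\right) = \left(2 \left(\left(-2\right) 3\right) + 4309\right) \left(4936 - 4937\right) = \left(2 \left(-6\right) + 4309\right) \left(-1\right) = \left(-12 + 4309\right) \left(-1\right) = 4297 \left(-1\right) = -4297$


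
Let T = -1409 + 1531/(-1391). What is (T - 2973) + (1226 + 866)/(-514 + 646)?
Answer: -200469976/45903 ≈ -4367.3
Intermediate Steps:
T = -1961450/1391 (T = -1409 + 1531*(-1/1391) = -1409 - 1531/1391 = -1961450/1391 ≈ -1410.1)
(T - 2973) + (1226 + 866)/(-514 + 646) = (-1961450/1391 - 2973) + (1226 + 866)/(-514 + 646) = -6096893/1391 + 2092/132 = -6096893/1391 + 2092*(1/132) = -6096893/1391 + 523/33 = -200469976/45903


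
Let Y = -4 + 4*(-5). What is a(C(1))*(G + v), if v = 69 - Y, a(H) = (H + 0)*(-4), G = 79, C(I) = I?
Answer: -688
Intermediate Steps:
Y = -24 (Y = -4 - 20 = -24)
a(H) = -4*H (a(H) = H*(-4) = -4*H)
v = 93 (v = 69 - 1*(-24) = 69 + 24 = 93)
a(C(1))*(G + v) = (-4*1)*(79 + 93) = -4*172 = -688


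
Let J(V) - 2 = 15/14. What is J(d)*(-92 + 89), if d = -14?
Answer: -129/14 ≈ -9.2143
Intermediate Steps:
J(V) = 43/14 (J(V) = 2 + 15/14 = 43/14)
J(d)*(-92 + 89) = 43*(-92 + 89)/14 = (43/14)*(-3) = -129/14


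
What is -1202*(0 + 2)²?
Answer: -4808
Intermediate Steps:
-1202*(0 + 2)² = -1202*2² = -1202*4 = -4808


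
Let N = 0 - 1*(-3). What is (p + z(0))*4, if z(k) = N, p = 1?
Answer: 16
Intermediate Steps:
N = 3 (N = 0 + 3 = 3)
z(k) = 3
(p + z(0))*4 = (1 + 3)*4 = 4*4 = 16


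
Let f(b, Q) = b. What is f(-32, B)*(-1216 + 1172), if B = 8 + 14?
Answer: 1408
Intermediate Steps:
B = 22
f(-32, B)*(-1216 + 1172) = -32*(-1216 + 1172) = -32*(-44) = 1408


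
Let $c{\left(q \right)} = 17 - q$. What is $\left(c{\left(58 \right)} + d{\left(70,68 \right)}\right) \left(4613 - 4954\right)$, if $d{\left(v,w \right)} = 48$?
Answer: $-2387$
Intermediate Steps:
$\left(c{\left(58 \right)} + d{\left(70,68 \right)}\right) \left(4613 - 4954\right) = \left(\left(17 - 58\right) + 48\right) \left(4613 - 4954\right) = \left(\left(17 - 58\right) + 48\right) \left(-341\right) = \left(-41 + 48\right) \left(-341\right) = 7 \left(-341\right) = -2387$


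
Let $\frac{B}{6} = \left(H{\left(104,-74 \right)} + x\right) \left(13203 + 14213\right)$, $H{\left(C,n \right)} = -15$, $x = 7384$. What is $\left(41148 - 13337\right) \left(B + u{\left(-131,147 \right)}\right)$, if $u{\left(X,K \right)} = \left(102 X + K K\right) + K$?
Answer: $33711921793998$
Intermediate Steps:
$u{\left(X,K \right)} = K + K^{2} + 102 X$ ($u{\left(X,K \right)} = \left(102 X + K^{2}\right) + K = \left(K^{2} + 102 X\right) + K = K + K^{2} + 102 X$)
$B = 1212171024$ ($B = 6 \left(-15 + 7384\right) \left(13203 + 14213\right) = 6 \cdot 7369 \cdot 27416 = 6 \cdot 202028504 = 1212171024$)
$\left(41148 - 13337\right) \left(B + u{\left(-131,147 \right)}\right) = \left(41148 - 13337\right) \left(1212171024 + \left(147 + 147^{2} + 102 \left(-131\right)\right)\right) = 27811 \left(1212171024 + \left(147 + 21609 - 13362\right)\right) = 27811 \left(1212171024 + 8394\right) = 27811 \cdot 1212179418 = 33711921793998$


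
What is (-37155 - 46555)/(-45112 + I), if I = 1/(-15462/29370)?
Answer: 215720670/116258519 ≈ 1.8555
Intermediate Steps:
I = -4895/2577 (I = 1/(-15462*1/29370) = 1/(-2577/4895) = -4895/2577 ≈ -1.8995)
(-37155 - 46555)/(-45112 + I) = (-37155 - 46555)/(-45112 - 4895/2577) = -83710/(-116258519/2577) = -83710*(-2577/116258519) = 215720670/116258519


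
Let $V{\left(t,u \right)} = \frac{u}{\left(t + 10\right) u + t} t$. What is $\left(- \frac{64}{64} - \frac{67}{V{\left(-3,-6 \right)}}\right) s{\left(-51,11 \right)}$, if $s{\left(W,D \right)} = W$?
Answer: $- \frac{16983}{2} \approx -8491.5$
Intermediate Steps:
$V{\left(t,u \right)} = \frac{t u}{t + u \left(10 + t\right)}$ ($V{\left(t,u \right)} = \frac{u}{\left(10 + t\right) u + t} t = \frac{u}{u \left(10 + t\right) + t} t = \frac{u}{t + u \left(10 + t\right)} t = \frac{t u}{t + u \left(10 + t\right)}$)
$\left(- \frac{64}{64} - \frac{67}{V{\left(-3,-6 \right)}}\right) s{\left(-51,11 \right)} = \left(- \frac{64}{64} - \frac{67}{\left(-3\right) \left(-6\right) \frac{1}{-3 + 10 \left(-6\right) - -18}}\right) \left(-51\right) = \left(\left(-64\right) \frac{1}{64} - \frac{67}{\left(-3\right) \left(-6\right) \frac{1}{-3 - 60 + 18}}\right) \left(-51\right) = \left(-1 - \frac{67}{\left(-3\right) \left(-6\right) \frac{1}{-45}}\right) \left(-51\right) = \left(-1 - \frac{67}{\left(-3\right) \left(-6\right) \left(- \frac{1}{45}\right)}\right) \left(-51\right) = \left(-1 - \frac{67}{- \frac{2}{5}}\right) \left(-51\right) = \left(-1 - - \frac{335}{2}\right) \left(-51\right) = \left(-1 + \frac{335}{2}\right) \left(-51\right) = \frac{333}{2} \left(-51\right) = - \frac{16983}{2}$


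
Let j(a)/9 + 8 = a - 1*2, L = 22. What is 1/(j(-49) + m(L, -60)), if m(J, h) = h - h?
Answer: -1/531 ≈ -0.0018832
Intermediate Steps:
m(J, h) = 0
j(a) = -90 + 9*a (j(a) = -72 + 9*(a - 1*2) = -72 + 9*(a - 2) = -72 + 9*(-2 + a) = -72 + (-18 + 9*a) = -90 + 9*a)
1/(j(-49) + m(L, -60)) = 1/((-90 + 9*(-49)) + 0) = 1/((-90 - 441) + 0) = 1/(-531 + 0) = 1/(-531) = -1/531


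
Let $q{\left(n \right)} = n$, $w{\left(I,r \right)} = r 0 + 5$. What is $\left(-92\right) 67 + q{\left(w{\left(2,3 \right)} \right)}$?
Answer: $-6159$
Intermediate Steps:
$w{\left(I,r \right)} = 5$ ($w{\left(I,r \right)} = 0 + 5 = 5$)
$\left(-92\right) 67 + q{\left(w{\left(2,3 \right)} \right)} = \left(-92\right) 67 + 5 = -6164 + 5 = -6159$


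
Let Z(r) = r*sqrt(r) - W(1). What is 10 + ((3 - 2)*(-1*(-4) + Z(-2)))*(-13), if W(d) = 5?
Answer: 23 + 26*I*sqrt(2) ≈ 23.0 + 36.77*I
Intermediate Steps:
Z(r) = -5 + r**(3/2) (Z(r) = r*sqrt(r) - 1*5 = r**(3/2) - 5 = -5 + r**(3/2))
10 + ((3 - 2)*(-1*(-4) + Z(-2)))*(-13) = 10 + ((3 - 2)*(-1*(-4) + (-5 + (-2)**(3/2))))*(-13) = 10 + (1*(4 + (-5 - 2*I*sqrt(2))))*(-13) = 10 + (1*(-1 - 2*I*sqrt(2)))*(-13) = 10 + (-1 - 2*I*sqrt(2))*(-13) = 10 + (13 + 26*I*sqrt(2)) = 23 + 26*I*sqrt(2)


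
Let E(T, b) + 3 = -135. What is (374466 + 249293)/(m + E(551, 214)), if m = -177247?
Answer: -623759/177385 ≈ -3.5164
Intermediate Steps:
E(T, b) = -138 (E(T, b) = -3 - 135 = -138)
(374466 + 249293)/(m + E(551, 214)) = (374466 + 249293)/(-177247 - 138) = 623759/(-177385) = 623759*(-1/177385) = -623759/177385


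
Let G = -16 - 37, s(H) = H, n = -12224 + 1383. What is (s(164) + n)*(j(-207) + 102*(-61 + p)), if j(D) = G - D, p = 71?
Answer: -12534798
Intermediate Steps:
n = -10841
G = -53
j(D) = -53 - D
(s(164) + n)*(j(-207) + 102*(-61 + p)) = (164 - 10841)*((-53 - 1*(-207)) + 102*(-61 + 71)) = -10677*((-53 + 207) + 102*10) = -10677*(154 + 1020) = -10677*1174 = -12534798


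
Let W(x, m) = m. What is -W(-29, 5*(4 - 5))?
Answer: 5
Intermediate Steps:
-W(-29, 5*(4 - 5)) = -5*(4 - 5) = -5*(-1) = -1*(-5) = 5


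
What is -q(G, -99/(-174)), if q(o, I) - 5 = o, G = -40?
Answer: 35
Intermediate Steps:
q(o, I) = 5 + o
-q(G, -99/(-174)) = -(5 - 40) = -1*(-35) = 35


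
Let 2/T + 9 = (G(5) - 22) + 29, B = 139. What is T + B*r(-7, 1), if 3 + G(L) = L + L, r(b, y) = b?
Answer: -4863/5 ≈ -972.60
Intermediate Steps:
G(L) = -3 + 2*L (G(L) = -3 + (L + L) = -3 + 2*L)
T = ⅖ (T = 2/(-9 + (((-3 + 2*5) - 22) + 29)) = 2/(-9 + (((-3 + 10) - 22) + 29)) = 2/(-9 + ((7 - 22) + 29)) = 2/(-9 + (-15 + 29)) = 2/(-9 + 14) = 2/5 = 2*(⅕) = ⅖ ≈ 0.40000)
T + B*r(-7, 1) = ⅖ + 139*(-7) = ⅖ - 973 = -4863/5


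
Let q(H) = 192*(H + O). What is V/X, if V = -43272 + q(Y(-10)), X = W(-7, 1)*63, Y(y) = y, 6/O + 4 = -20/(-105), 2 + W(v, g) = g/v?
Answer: 75824/225 ≈ 337.00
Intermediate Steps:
W(v, g) = -2 + g/v
O = -63/40 (O = 6/(-4 - 20/(-105)) = 6/(-4 - 20*(-1/105)) = 6/(-4 + 4/21) = 6/(-80/21) = 6*(-21/80) = -63/40 ≈ -1.5750)
q(H) = -1512/5 + 192*H (q(H) = 192*(H - 63/40) = 192*(-63/40 + H) = -1512/5 + 192*H)
X = -135 (X = (-2 + 1/(-7))*63 = (-2 + 1*(-⅐))*63 = (-2 - ⅐)*63 = -15/7*63 = -135)
V = -227472/5 (V = -43272 + (-1512/5 + 192*(-10)) = -43272 + (-1512/5 - 1920) = -43272 - 11112/5 = -227472/5 ≈ -45494.)
V/X = -227472/5/(-135) = -227472/5*(-1/135) = 75824/225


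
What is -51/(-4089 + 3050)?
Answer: 51/1039 ≈ 0.049086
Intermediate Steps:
-51/(-4089 + 3050) = -51/(-1039) = -1/1039*(-51) = 51/1039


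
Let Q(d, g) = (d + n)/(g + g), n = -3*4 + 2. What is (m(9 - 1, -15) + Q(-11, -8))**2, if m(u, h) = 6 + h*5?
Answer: 1172889/256 ≈ 4581.6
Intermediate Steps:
n = -10 (n = -12 + 2 = -10)
m(u, h) = 6 + 5*h
Q(d, g) = (-10 + d)/(2*g) (Q(d, g) = (d - 10)/(g + g) = (-10 + d)/((2*g)) = (-10 + d)*(1/(2*g)) = (-10 + d)/(2*g))
(m(9 - 1, -15) + Q(-11, -8))**2 = ((6 + 5*(-15)) + (1/2)*(-10 - 11)/(-8))**2 = ((6 - 75) + (1/2)*(-1/8)*(-21))**2 = (-69 + 21/16)**2 = (-1083/16)**2 = 1172889/256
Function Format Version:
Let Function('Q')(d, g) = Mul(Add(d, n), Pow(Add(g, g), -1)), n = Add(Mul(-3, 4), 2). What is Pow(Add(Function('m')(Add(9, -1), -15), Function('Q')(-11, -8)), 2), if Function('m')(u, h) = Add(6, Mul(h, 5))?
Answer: Rational(1172889, 256) ≈ 4581.6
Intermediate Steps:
n = -10 (n = Add(-12, 2) = -10)
Function('m')(u, h) = Add(6, Mul(5, h))
Function('Q')(d, g) = Mul(Rational(1, 2), Pow(g, -1), Add(-10, d)) (Function('Q')(d, g) = Mul(Add(d, -10), Pow(Add(g, g), -1)) = Mul(Add(-10, d), Pow(Mul(2, g), -1)) = Mul(Add(-10, d), Mul(Rational(1, 2), Pow(g, -1))) = Mul(Rational(1, 2), Pow(g, -1), Add(-10, d)))
Pow(Add(Function('m')(Add(9, -1), -15), Function('Q')(-11, -8)), 2) = Pow(Add(Add(6, Mul(5, -15)), Mul(Rational(1, 2), Pow(-8, -1), Add(-10, -11))), 2) = Pow(Add(Add(6, -75), Mul(Rational(1, 2), Rational(-1, 8), -21)), 2) = Pow(Add(-69, Rational(21, 16)), 2) = Pow(Rational(-1083, 16), 2) = Rational(1172889, 256)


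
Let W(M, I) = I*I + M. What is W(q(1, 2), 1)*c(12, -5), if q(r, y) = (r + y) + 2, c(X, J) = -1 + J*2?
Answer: -66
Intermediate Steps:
c(X, J) = -1 + 2*J
q(r, y) = 2 + r + y
W(M, I) = M + I² (W(M, I) = I² + M = M + I²)
W(q(1, 2), 1)*c(12, -5) = ((2 + 1 + 2) + 1²)*(-1 + 2*(-5)) = (5 + 1)*(-1 - 10) = 6*(-11) = -66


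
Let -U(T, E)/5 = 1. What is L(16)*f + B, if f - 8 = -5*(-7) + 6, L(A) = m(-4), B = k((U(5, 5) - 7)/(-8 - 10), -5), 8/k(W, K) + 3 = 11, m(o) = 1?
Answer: 50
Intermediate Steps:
U(T, E) = -5 (U(T, E) = -5*1 = -5)
k(W, K) = 1 (k(W, K) = 8/(-3 + 11) = 8/8 = 8*(⅛) = 1)
B = 1
L(A) = 1
f = 49 (f = 8 + (-5*(-7) + 6) = 8 + (35 + 6) = 8 + 41 = 49)
L(16)*f + B = 1*49 + 1 = 49 + 1 = 50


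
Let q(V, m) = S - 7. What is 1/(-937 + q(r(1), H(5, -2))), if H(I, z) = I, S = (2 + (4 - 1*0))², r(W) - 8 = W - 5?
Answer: -1/908 ≈ -0.0011013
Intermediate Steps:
r(W) = 3 + W (r(W) = 8 + (W - 5) = 8 + (-5 + W) = 3 + W)
S = 36 (S = (2 + (4 + 0))² = (2 + 4)² = 6² = 36)
q(V, m) = 29 (q(V, m) = 36 - 7 = 29)
1/(-937 + q(r(1), H(5, -2))) = 1/(-937 + 29) = 1/(-908) = -1/908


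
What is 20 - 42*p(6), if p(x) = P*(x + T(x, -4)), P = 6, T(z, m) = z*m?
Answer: 4556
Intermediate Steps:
T(z, m) = m*z
p(x) = -18*x (p(x) = 6*(x - 4*x) = 6*(-3*x) = -18*x)
20 - 42*p(6) = 20 - (-756)*6 = 20 - 42*(-108) = 20 + 4536 = 4556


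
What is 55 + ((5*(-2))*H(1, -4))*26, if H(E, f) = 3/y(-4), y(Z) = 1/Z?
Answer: 3175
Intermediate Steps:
H(E, f) = -12 (H(E, f) = 3/(1/(-4)) = 3/(-1/4) = 3*(-4) = -12)
55 + ((5*(-2))*H(1, -4))*26 = 55 + ((5*(-2))*(-12))*26 = 55 - 10*(-12)*26 = 55 + 120*26 = 55 + 3120 = 3175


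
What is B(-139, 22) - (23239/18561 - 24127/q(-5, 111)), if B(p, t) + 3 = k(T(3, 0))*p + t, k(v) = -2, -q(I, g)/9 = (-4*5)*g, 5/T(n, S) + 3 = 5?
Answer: 36708531229/123616260 ≈ 296.96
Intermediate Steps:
T(n, S) = 5/2 (T(n, S) = 5/(-3 + 5) = 5/2)
q(I, g) = 180*g (q(I, g) = -9*(-4*5)*g = -(-180)*g = 180*g)
B(p, t) = -3 + t - 2*p (B(p, t) = -3 + (-2*p + t) = -3 + (t - 2*p) = -3 + t - 2*p)
B(-139, 22) - (23239/18561 - 24127/q(-5, 111)) = (-3 + 22 - 2*(-139)) - (23239/18561 - 24127/(180*111)) = (-3 + 22 + 278) - (23239*(1/18561) - 24127/19980) = 297 - (23239/18561 - 24127*1/19980) = 297 - (23239/18561 - 24127/19980) = 297 - 1*5497991/123616260 = 297 - 5497991/123616260 = 36708531229/123616260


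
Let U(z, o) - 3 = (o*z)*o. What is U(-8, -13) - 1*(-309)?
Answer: -1040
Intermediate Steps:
U(z, o) = 3 + z*o**2 (U(z, o) = 3 + (o*z)*o = 3 + z*o**2)
U(-8, -13) - 1*(-309) = (3 - 8*(-13)**2) - 1*(-309) = (3 - 8*169) + 309 = (3 - 1352) + 309 = -1349 + 309 = -1040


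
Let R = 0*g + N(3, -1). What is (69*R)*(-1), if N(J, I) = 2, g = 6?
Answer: -138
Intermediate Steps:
R = 2 (R = 0*6 + 2 = 0 + 2 = 2)
(69*R)*(-1) = (69*2)*(-1) = 138*(-1) = -138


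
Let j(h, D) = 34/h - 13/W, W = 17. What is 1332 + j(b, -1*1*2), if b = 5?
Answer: 113733/85 ≈ 1338.0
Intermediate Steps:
j(h, D) = -13/17 + 34/h (j(h, D) = 34/h - 13/17 = -13/17 + 34/h)
1332 + j(b, -1*1*2) = 1332 + (-13/17 + 34/5) = 1332 + 513/85 = 113733/85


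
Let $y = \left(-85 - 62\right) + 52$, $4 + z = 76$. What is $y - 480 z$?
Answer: $-34655$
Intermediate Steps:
$z = 72$ ($z = -4 + 76 = 72$)
$y = -95$ ($y = -147 + 52 = -95$)
$y - 480 z = -95 - 34560 = -34655$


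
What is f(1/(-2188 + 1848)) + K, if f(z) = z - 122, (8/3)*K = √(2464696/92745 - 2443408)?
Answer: -41481/340 + I*√64867516188070/13740 ≈ -122.0 + 586.17*I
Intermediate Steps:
K = I*√64867516188070/13740 (K = 3*√(2464696/92745 - 2443408)/8 = 3*√(-226611410264/92745)/8 = 3*(2*I*√64867516188070/10305)/8 = I*√64867516188070/13740 ≈ 586.17*I)
f(z) = -122 + z
f(1/(-2188 + 1848)) + K = (-122 + 1/(-2188 + 1848)) + I*√64867516188070/13740 = (-122 + 1/(-340)) + I*√64867516188070/13740 = (-122 - 1/340) + I*√64867516188070/13740 = -41481/340 + I*√64867516188070/13740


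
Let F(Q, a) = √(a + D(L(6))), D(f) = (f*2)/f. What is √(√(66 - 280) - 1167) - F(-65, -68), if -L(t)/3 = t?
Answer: √(-1167 + I*√214) - I*√66 ≈ 0.21411 + 26.038*I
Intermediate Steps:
L(t) = -3*t
D(f) = 2 (D(f) = (2*f)/f = 2)
F(Q, a) = √(2 + a) (F(Q, a) = √(a + 2) = √(2 + a))
√(√(66 - 280) - 1167) - F(-65, -68) = √(√(66 - 280) - 1167) - √(2 - 68) = √(√(-214) - 1167) - √(-66) = √(I*√214 - 1167) - I*√66 = √(-1167 + I*√214) - I*√66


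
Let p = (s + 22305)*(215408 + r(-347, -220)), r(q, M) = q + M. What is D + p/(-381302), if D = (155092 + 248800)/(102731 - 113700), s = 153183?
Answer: -206853716887868/2091250819 ≈ -98914.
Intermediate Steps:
r(q, M) = M + q
D = -403892/10969 (D = 403892/(-10969) = 403892*(-1/10969) = -403892/10969 ≈ -36.821)
p = 37702017408 (p = (153183 + 22305)*(215408 + (-220 - 347)) = 175488*(215408 - 567) = 175488*214841 = 37702017408)
D + p/(-381302) = -403892/10969 + 37702017408/(-381302) = -403892/10969 + 37702017408*(-1/381302) = -403892/10969 - 18851008704/190651 = -206853716887868/2091250819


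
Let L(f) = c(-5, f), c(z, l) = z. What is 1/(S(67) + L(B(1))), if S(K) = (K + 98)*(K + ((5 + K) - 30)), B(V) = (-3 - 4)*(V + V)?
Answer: 1/17980 ≈ 5.5617e-5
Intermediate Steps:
B(V) = -14*V
S(K) = (-25 + 2*K)*(98 + K) (S(K) = (98 + K)*(K + (-25 + K)) = (98 + K)*(-25 + 2*K) = (-25 + 2*K)*(98 + K))
L(f) = -5
1/(S(67) + L(B(1))) = 1/((-2450 + 2*67² + 171*67) - 5) = 1/((-2450 + 2*4489 + 11457) - 5) = 1/((-2450 + 8978 + 11457) - 5) = 1/(17985 - 5) = 1/17980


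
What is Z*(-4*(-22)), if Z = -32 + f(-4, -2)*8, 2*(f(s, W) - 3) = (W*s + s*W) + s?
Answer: 3520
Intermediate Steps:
f(s, W) = 3 + s/2 + W*s (f(s, W) = 3 + ((W*s + s*W) + s)/2 = 3 + ((W*s + W*s) + s)/2 = 3 + (2*W*s + s)/2 = 3 + (s + 2*W*s)/2 = 3 + (s/2 + W*s) = 3 + s/2 + W*s)
Z = 40 (Z = -32 + (3 + (½)*(-4) - 2*(-4))*8 = -32 + (3 - 2 + 8)*8 = -32 + 9*8 = -32 + 72 = 40)
Z*(-4*(-22)) = 40*(-4*(-22)) = 40*88 = 3520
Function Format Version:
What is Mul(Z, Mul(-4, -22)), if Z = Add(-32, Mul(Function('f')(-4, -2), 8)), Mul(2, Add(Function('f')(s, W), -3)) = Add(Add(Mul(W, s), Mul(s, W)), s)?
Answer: 3520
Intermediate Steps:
Function('f')(s, W) = Add(3, Mul(Rational(1, 2), s), Mul(W, s)) (Function('f')(s, W) = Add(3, Mul(Rational(1, 2), Add(Add(Mul(W, s), Mul(s, W)), s))) = Add(3, Mul(Rational(1, 2), Add(Add(Mul(W, s), Mul(W, s)), s))) = Add(3, Mul(Rational(1, 2), Add(Mul(2, W, s), s))) = Add(3, Mul(Rational(1, 2), Add(s, Mul(2, W, s)))) = Add(3, Add(Mul(Rational(1, 2), s), Mul(W, s))) = Add(3, Mul(Rational(1, 2), s), Mul(W, s)))
Z = 40 (Z = Add(-32, Mul(Add(3, Mul(Rational(1, 2), -4), Mul(-2, -4)), 8)) = Add(-32, Mul(Add(3, -2, 8), 8)) = Add(-32, Mul(9, 8)) = Add(-32, 72) = 40)
Mul(Z, Mul(-4, -22)) = Mul(40, Mul(-4, -22)) = Mul(40, 88) = 3520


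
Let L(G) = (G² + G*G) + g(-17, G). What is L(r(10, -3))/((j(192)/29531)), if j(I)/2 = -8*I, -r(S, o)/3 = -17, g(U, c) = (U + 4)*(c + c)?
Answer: -9538513/256 ≈ -37260.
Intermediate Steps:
g(U, c) = 2*c*(4 + U) (g(U, c) = (4 + U)*(2*c) = 2*c*(4 + U))
r(S, o) = 51 (r(S, o) = -3*(-17) = 51)
L(G) = -26*G + 2*G² (L(G) = (G² + G*G) + 2*G*(4 - 17) = (G² + G²) + 2*G*(-13) = 2*G² - 26*G = -26*G + 2*G²)
j(I) = -16*I (j(I) = 2*(-8*I) = -16*I)
L(r(10, -3))/((j(192)/29531)) = (2*51*(-13 + 51))/((-16*192/29531)) = (2*51*38)/((-3072*1/29531)) = 3876/(-3072/29531) = 3876*(-29531/3072) = -9538513/256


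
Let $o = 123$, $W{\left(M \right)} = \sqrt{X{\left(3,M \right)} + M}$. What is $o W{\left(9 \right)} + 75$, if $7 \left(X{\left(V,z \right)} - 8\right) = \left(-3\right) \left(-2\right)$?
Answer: $75 + \frac{615 \sqrt{35}}{7} \approx 594.77$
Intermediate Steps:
$X{\left(V,z \right)} = \frac{62}{7}$ ($X{\left(V,z \right)} = 8 + \frac{\left(-3\right) \left(-2\right)}{7} = 8 + \frac{1}{7} \cdot 6 = 8 + \frac{6}{7} = \frac{62}{7}$)
$W{\left(M \right)} = \sqrt{\frac{62}{7} + M}$
$o W{\left(9 \right)} + 75 = 123 \frac{\sqrt{434 + 49 \cdot 9}}{7} + 75 = 123 \frac{\sqrt{434 + 441}}{7} + 75 = 123 \frac{\sqrt{875}}{7} + 75 = 123 \frac{5 \sqrt{35}}{7} + 75 = \frac{615 \sqrt{35}}{7} + 75 = 75 + \frac{615 \sqrt{35}}{7}$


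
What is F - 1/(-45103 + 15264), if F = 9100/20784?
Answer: 67888921/155043444 ≈ 0.43787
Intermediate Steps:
F = 2275/5196 (F = 9100*(1/20784) = 2275/5196 ≈ 0.43784)
F - 1/(-45103 + 15264) = 2275/5196 - 1/(-45103 + 15264) = 2275/5196 - 1/(-29839) = 2275/5196 - 1*(-1/29839) = 2275/5196 + 1/29839 = 67888921/155043444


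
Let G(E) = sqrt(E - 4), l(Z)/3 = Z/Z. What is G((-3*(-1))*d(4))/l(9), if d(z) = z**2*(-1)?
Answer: 2*I*sqrt(13)/3 ≈ 2.4037*I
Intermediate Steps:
d(z) = -z**2
l(Z) = 3 (l(Z) = 3*(Z/Z) = 3*1 = 3)
G(E) = sqrt(-4 + E)
G((-3*(-1))*d(4))/l(9) = sqrt(-4 + (-3*(-1))*(-1*4**2))/3 = sqrt(-4 + 3*(-1*16))*(1/3) = sqrt(-4 + 3*(-16))*(1/3) = sqrt(-4 - 48)*(1/3) = sqrt(-52)*(1/3) = (2*I*sqrt(13))*(1/3) = 2*I*sqrt(13)/3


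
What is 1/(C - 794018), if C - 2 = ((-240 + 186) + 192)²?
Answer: -1/774972 ≈ -1.2904e-6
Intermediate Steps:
C = 19046 (C = 2 + ((-240 + 186) + 192)² = 2 + (-54 + 192)² = 2 + 138² = 2 + 19044 = 19046)
1/(C - 794018) = 1/(19046 - 794018) = 1/(-774972) = -1/774972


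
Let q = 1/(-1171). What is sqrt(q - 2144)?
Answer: 25*I*sqrt(4703907)/1171 ≈ 46.303*I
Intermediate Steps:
q = -1/1171 ≈ -0.00085397
sqrt(q - 2144) = sqrt(-1/1171 - 2144) = sqrt(-2510625/1171) = 25*I*sqrt(4703907)/1171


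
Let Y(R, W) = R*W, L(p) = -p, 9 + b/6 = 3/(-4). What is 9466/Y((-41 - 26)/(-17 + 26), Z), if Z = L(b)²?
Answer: -37864/101907 ≈ -0.37155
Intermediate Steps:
b = -117/2 (b = -54 + 6*(3/(-4)) = -54 + 6*(3*(-¼)) = -54 + 6*(-¾) = -54 - 9/2 = -117/2 ≈ -58.500)
Z = 13689/4 (Z = (-1*(-117/2))² = (117/2)² = 13689/4 ≈ 3422.3)
9466/Y((-41 - 26)/(-17 + 26), Z) = 9466/((((-41 - 26)/(-17 + 26))*(13689/4))) = 9466/((-67/9*(13689/4))) = 9466/((-67*⅑*(13689/4))) = 9466/((-67/9*13689/4)) = 9466/(-101907/4) = 9466*(-4/101907) = -37864/101907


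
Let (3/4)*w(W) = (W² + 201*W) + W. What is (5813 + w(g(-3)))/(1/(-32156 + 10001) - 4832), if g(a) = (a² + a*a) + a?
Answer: -224939715/107052961 ≈ -2.1012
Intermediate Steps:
g(a) = a + 2*a² (g(a) = (a² + a²) + a = 2*a² + a = a + 2*a²)
w(W) = 4*W²/3 + 808*W/3 (w(W) = 4*((W² + 201*W) + W)/3 = 4*(W² + 202*W)/3 = 4*W²/3 + 808*W/3)
(5813 + w(g(-3)))/(1/(-32156 + 10001) - 4832) = (5813 + 4*(-3*(1 + 2*(-3)))*(202 - 3*(1 + 2*(-3)))/3)/(1/(-32156 + 10001) - 4832) = (5813 + 4*(-3*(1 - 6))*(202 - 3*(1 - 6))/3)/(1/(-22155) - 4832) = (5813 + 4*(-3*(-5))*(202 - 3*(-5))/3)/(-1/22155 - 4832) = (5813 + (4/3)*15*(202 + 15))/(-107052961/22155) = (5813 + (4/3)*15*217)*(-22155/107052961) = (5813 + 4340)*(-22155/107052961) = 10153*(-22155/107052961) = -224939715/107052961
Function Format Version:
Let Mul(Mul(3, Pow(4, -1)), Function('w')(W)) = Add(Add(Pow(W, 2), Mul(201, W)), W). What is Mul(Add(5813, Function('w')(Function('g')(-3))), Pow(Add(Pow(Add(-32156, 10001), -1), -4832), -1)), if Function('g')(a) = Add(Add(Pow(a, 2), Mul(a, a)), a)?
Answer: Rational(-224939715, 107052961) ≈ -2.1012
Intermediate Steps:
Function('g')(a) = Add(a, Mul(2, Pow(a, 2))) (Function('g')(a) = Add(Add(Pow(a, 2), Pow(a, 2)), a) = Add(Mul(2, Pow(a, 2)), a) = Add(a, Mul(2, Pow(a, 2))))
Function('w')(W) = Add(Mul(Rational(4, 3), Pow(W, 2)), Mul(Rational(808, 3), W)) (Function('w')(W) = Mul(Rational(4, 3), Add(Add(Pow(W, 2), Mul(201, W)), W)) = Mul(Rational(4, 3), Add(Pow(W, 2), Mul(202, W))) = Add(Mul(Rational(4, 3), Pow(W, 2)), Mul(Rational(808, 3), W)))
Mul(Add(5813, Function('w')(Function('g')(-3))), Pow(Add(Pow(Add(-32156, 10001), -1), -4832), -1)) = Mul(Add(5813, Mul(Rational(4, 3), Mul(-3, Add(1, Mul(2, -3))), Add(202, Mul(-3, Add(1, Mul(2, -3)))))), Pow(Add(Pow(Add(-32156, 10001), -1), -4832), -1)) = Mul(Add(5813, Mul(Rational(4, 3), Mul(-3, Add(1, -6)), Add(202, Mul(-3, Add(1, -6))))), Pow(Add(Pow(-22155, -1), -4832), -1)) = Mul(Add(5813, Mul(Rational(4, 3), Mul(-3, -5), Add(202, Mul(-3, -5)))), Pow(Add(Rational(-1, 22155), -4832), -1)) = Mul(Add(5813, Mul(Rational(4, 3), 15, Add(202, 15))), Pow(Rational(-107052961, 22155), -1)) = Mul(Add(5813, Mul(Rational(4, 3), 15, 217)), Rational(-22155, 107052961)) = Mul(Add(5813, 4340), Rational(-22155, 107052961)) = Mul(10153, Rational(-22155, 107052961)) = Rational(-224939715, 107052961)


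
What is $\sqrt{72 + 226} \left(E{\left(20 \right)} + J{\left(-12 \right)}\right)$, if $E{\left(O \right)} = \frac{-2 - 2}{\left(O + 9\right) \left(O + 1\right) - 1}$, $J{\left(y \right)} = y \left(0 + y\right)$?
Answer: $\frac{21887 \sqrt{298}}{152} \approx 2485.7$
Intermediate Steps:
$J{\left(y \right)} = y^{2}$ ($J{\left(y \right)} = y y = y^{2}$)
$E{\left(O \right)} = - \frac{4}{-1 + \left(1 + O\right) \left(9 + O\right)}$ ($E{\left(O \right)} = - \frac{4}{\left(9 + O\right) \left(1 + O\right) - 1} = - \frac{4}{\left(1 + O\right) \left(9 + O\right) - 1} = - \frac{4}{-1 + \left(1 + O\right) \left(9 + O\right)}$)
$\sqrt{72 + 226} \left(E{\left(20 \right)} + J{\left(-12 \right)}\right) = \sqrt{72 + 226} \left(- \frac{4}{8 + 20^{2} + 10 \cdot 20} + \left(-12\right)^{2}\right) = \sqrt{298} \left(- \frac{4}{8 + 400 + 200} + 144\right) = \sqrt{298} \left(- \frac{4}{608} + 144\right) = \sqrt{298} \left(\left(-4\right) \frac{1}{608} + 144\right) = \sqrt{298} \left(- \frac{1}{152} + 144\right) = \sqrt{298} \cdot \frac{21887}{152} = \frac{21887 \sqrt{298}}{152}$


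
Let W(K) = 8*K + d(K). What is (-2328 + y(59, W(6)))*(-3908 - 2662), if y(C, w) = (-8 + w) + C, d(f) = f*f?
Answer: 14408010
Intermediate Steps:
d(f) = f²
W(K) = K² + 8*K (W(K) = 8*K + K² = K² + 8*K)
y(C, w) = -8 + C + w
(-2328 + y(59, W(6)))*(-3908 - 2662) = (-2328 + (-8 + 59 + 6*(8 + 6)))*(-3908 - 2662) = (-2328 + (-8 + 59 + 6*14))*(-6570) = (-2328 + (-8 + 59 + 84))*(-6570) = (-2328 + 135)*(-6570) = -2193*(-6570) = 14408010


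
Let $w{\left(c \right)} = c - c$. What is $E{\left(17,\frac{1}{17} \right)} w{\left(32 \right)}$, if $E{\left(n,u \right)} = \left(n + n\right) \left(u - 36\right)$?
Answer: $0$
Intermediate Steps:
$w{\left(c \right)} = 0$
$E{\left(n,u \right)} = 2 n \left(-36 + u\right)$
$E{\left(17,\frac{1}{17} \right)} w{\left(32 \right)} = 2 \cdot 17 \left(-36 + \frac{1}{17}\right) 0 = 2 \cdot 17 \left(- \frac{611}{17}\right) 0 = \left(-1222\right) 0 = 0$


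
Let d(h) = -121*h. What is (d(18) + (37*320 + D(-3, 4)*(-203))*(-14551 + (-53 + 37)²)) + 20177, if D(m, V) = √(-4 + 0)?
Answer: -169234801 + 5803770*I ≈ -1.6923e+8 + 5.8038e+6*I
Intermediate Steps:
D(m, V) = 2*I (D(m, V) = √(-4) = 2*I)
(d(18) + (37*320 + D(-3, 4)*(-203))*(-14551 + (-53 + 37)²)) + 20177 = (-121*18 + (37*320 + (2*I)*(-203))*(-14551 + (-53 + 37)²)) + 20177 = (-2178 + (11840 - 406*I)*(-14551 + (-16)²)) + 20177 = (-2178 + (11840 - 406*I)*(-14551 + 256)) + 20177 = (-2178 + (11840 - 406*I)*(-14295)) + 20177 = (-2178 + (-169252800 + 5803770*I)) + 20177 = (-169254978 + 5803770*I) + 20177 = -169234801 + 5803770*I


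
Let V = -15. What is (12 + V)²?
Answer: 9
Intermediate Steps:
(12 + V)² = (12 - 15)² = (-3)² = 9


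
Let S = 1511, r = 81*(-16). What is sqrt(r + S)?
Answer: sqrt(215) ≈ 14.663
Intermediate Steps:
r = -1296
sqrt(r + S) = sqrt(-1296 + 1511) = sqrt(215)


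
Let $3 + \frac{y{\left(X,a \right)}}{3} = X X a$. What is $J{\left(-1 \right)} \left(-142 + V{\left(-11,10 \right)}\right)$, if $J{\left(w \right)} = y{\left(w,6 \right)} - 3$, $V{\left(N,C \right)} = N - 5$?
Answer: $-948$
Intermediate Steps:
$V{\left(N,C \right)} = -5 + N$ ($V{\left(N,C \right)} = N - 5 = -5 + N$)
$y{\left(X,a \right)} = -9 + 3 a X^{2}$ ($y{\left(X,a \right)} = -9 + 3 X X a = -9 + 3 X^{2} a = -9 + 3 a X^{2}$)
$J{\left(w \right)} = -12 + 18 w^{2}$ ($J{\left(w \right)} = \left(-9 + 3 \cdot 6 w^{2}\right) - 3 = \left(-9 + 18 w^{2}\right) - 3 = -12 + 18 w^{2}$)
$J{\left(-1 \right)} \left(-142 + V{\left(-11,10 \right)}\right) = \left(-12 + 18 \left(-1\right)^{2}\right) \left(-142 - 16\right) = \left(-12 + 18 \cdot 1\right) \left(-142 - 16\right) = \left(-12 + 18\right) \left(-158\right) = 6 \left(-158\right) = -948$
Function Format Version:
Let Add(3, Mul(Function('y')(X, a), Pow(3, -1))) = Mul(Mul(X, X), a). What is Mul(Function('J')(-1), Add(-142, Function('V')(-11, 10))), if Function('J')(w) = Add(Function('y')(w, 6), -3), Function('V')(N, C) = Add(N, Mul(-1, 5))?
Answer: -948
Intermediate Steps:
Function('V')(N, C) = Add(-5, N) (Function('V')(N, C) = Add(N, -5) = Add(-5, N))
Function('y')(X, a) = Add(-9, Mul(3, a, Pow(X, 2))) (Function('y')(X, a) = Add(-9, Mul(3, Mul(Mul(X, X), a))) = Add(-9, Mul(3, Mul(Pow(X, 2), a))) = Add(-9, Mul(3, Mul(a, Pow(X, 2)))) = Add(-9, Mul(3, a, Pow(X, 2))))
Function('J')(w) = Add(-12, Mul(18, Pow(w, 2))) (Function('J')(w) = Add(Add(-9, Mul(3, 6, Pow(w, 2))), -3) = Add(Add(-9, Mul(18, Pow(w, 2))), -3) = Add(-12, Mul(18, Pow(w, 2))))
Mul(Function('J')(-1), Add(-142, Function('V')(-11, 10))) = Mul(Add(-12, Mul(18, Pow(-1, 2))), Add(-142, Add(-5, -11))) = Mul(Add(-12, Mul(18, 1)), Add(-142, -16)) = Mul(Add(-12, 18), -158) = Mul(6, -158) = -948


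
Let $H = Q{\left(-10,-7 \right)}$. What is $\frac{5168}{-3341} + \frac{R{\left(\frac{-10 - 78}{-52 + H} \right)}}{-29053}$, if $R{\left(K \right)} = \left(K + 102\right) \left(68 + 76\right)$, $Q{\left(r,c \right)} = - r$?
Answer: $- \frac{1401585776}{679462511} \approx -2.0628$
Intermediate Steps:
$H = 10$ ($H = \left(-1\right) \left(-10\right) = 10$)
$R{\left(K \right)} = 14688 + 144 K$ ($R{\left(K \right)} = \left(102 + K\right) 144 = 14688 + 144 K$)
$\frac{5168}{-3341} + \frac{R{\left(\frac{-10 - 78}{-52 + H} \right)}}{-29053} = \frac{5168}{-3341} + \frac{14688 + 144 \frac{-10 - 78}{-52 + 10}}{-29053} = 5168 \left(- \frac{1}{3341}\right) + \left(14688 + 144 \left(- \frac{88}{-42}\right)\right) \left(- \frac{1}{29053}\right) = - \frac{5168}{3341} + \left(14688 + 144 \left(\left(-88\right) \left(- \frac{1}{42}\right)\right)\right) \left(- \frac{1}{29053}\right) = - \frac{5168}{3341} + \left(14688 + 144 \cdot \frac{44}{21}\right) \left(- \frac{1}{29053}\right) = - \frac{5168}{3341} + \left(14688 + \frac{2112}{7}\right) \left(- \frac{1}{29053}\right) = - \frac{5168}{3341} + \frac{104928}{7} \left(- \frac{1}{29053}\right) = - \frac{5168}{3341} - \frac{104928}{203371} = - \frac{1401585776}{679462511}$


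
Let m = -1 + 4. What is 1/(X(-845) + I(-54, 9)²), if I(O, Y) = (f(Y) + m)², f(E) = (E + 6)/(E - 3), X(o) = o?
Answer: 16/1121 ≈ 0.014273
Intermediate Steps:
f(E) = (6 + E)/(-3 + E)
m = 3
I(O, Y) = (3 + (6 + Y)/(-3 + Y))² (I(O, Y) = ((6 + Y)/(-3 + Y) + 3)² = (3 + (6 + Y)/(-3 + Y))²)
1/(X(-845) + I(-54, 9)²) = 1/(-845 + ((-3 + 4*9)²/(-3 + 9)²)²) = 1/(-845 + ((-3 + 36)²/6²)²) = 1/(-845 + ((1/36)*33²)²) = 1/(-845 + ((1/36)*1089)²) = 1/(-845 + (121/4)²) = 1/(-845 + 14641/16) = 1/(1121/16) = 16/1121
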